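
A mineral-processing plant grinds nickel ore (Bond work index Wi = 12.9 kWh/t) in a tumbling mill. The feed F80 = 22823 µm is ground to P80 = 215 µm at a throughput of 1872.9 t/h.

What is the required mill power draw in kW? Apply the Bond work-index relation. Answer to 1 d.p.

Bond: W = 10·Wi·(1/√P80 − 1/√F80)
W = 10·12.9·(1/√215 − 1/√22823) = 10·12.9·(0.061580) = 7.9438 kWh/t
P = W·T = 7.9438·1872.9 = 14878.0 kW

P = 14878.0 kW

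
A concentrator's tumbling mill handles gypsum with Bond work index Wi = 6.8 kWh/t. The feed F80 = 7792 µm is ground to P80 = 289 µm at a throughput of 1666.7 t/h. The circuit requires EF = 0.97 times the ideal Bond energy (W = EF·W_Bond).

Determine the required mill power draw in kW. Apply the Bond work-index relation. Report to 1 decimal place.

W = 10 Wi (1/√P80 − 1/√F80)  [Bond]
W = 10·6.8·(1/√289 − 1/√7792) = 10·6.8·(0.047495) = 3.2297 kWh/t
W_actual = 0.97 × 3.2297 = 3.1328 kWh/t
Mill draw = 3.1328 × 1666.7 = 5221.4 kW

P = 5221.4 kW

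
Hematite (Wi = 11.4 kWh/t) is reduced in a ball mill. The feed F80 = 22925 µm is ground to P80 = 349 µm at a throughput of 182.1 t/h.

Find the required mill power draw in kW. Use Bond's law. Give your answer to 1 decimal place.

P = 974.1 kW

Bond:  W = 10 Wi (1/√P − 1/√F)
W = 10·11.4·(1/√349 − 1/√22925) = 10·11.4·(0.046924) = 5.3494 kWh/t
P = W·T = 5.3494·182.1 = 974.1 kW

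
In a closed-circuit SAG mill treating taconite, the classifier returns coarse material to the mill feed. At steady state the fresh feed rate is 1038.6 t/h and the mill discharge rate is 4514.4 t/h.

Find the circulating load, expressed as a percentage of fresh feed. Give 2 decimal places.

M = F + R at steady state, so:
R = M − F = 4514.4 − 1038.6 = 3475.8 t/h
CL = 100·R/F = 100·3475.8/1038.6 = 334.66 %

CL = 334.66 %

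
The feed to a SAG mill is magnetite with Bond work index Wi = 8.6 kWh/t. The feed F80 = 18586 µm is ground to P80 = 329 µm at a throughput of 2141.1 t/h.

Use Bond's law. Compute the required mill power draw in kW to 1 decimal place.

Bond:  W = 10 Wi (1/√P − 1/√F)
W = 10·8.6·(1/√329 − 1/√18586) = 10·8.6·(0.047797) = 4.1105 kWh/t
P = W·T = 4.1105·2141.1 = 8801.0 kW

P = 8801.0 kW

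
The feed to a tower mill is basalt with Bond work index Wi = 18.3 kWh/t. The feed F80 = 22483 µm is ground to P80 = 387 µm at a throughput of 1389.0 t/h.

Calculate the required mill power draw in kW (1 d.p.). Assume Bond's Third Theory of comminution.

Bond:  W = 10 Wi (1/√P − 1/√F)
W = 10·18.3·(1/√387 − 1/√22483) = 10·18.3·(0.044164) = 8.0820 kWh/t
Mill draw = 8.0820 × 1389.0 = 11225.8 kW

P = 11225.8 kW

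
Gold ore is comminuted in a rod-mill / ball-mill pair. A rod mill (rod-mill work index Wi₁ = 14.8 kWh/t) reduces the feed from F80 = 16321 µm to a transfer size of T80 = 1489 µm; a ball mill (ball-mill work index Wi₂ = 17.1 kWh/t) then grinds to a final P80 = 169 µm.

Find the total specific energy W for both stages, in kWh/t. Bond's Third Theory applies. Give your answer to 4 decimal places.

W = 11.3993 kWh/t

W = 10 Wi / √P80 − 10 Wi / √F80
Stage 1 (16321→1489 µm, Wi₁=14.8): W₁ = 10·14.8·(0.025915 − 0.007828) = 2.6770 kWh/t
Stage 2 (1489→169 µm, Wi₂=17.1): W₂ = 10·17.1·(0.076923 − 0.025915) = 8.7224 kWh/t
W = W₁ + W₂ = 2.6770 + 8.7224 = 11.3993 kWh/t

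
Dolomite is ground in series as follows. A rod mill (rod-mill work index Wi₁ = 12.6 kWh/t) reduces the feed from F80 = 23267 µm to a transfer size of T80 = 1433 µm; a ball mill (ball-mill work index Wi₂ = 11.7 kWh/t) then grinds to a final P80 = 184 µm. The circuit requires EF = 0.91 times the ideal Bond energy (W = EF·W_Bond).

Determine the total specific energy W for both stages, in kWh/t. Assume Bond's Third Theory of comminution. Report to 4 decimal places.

W = 7.3137 kWh/t

W = 10 Wi (P80^-0.5 − F80^-0.5)
Stage 1 (23267→1433 µm, Wi₁=12.6): W₁ = 10·12.6·(0.026417 − 0.006556) = 2.5025 kWh/t
Stage 2 (1433→184 µm, Wi₂=11.7): W₂ = 10·11.7·(0.073721 − 0.026417) = 5.5346 kWh/t
W = W₁ + W₂ = 2.5025 + 5.5346 = 8.0371 kWh/t
Corrected W = EF·W_Bond = 0.91·8.0371 = 7.3137 kWh/t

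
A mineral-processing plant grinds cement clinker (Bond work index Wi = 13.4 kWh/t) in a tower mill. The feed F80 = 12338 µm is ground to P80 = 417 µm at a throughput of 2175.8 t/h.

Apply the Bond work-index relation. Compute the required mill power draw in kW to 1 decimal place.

P = 11652.8 kW

W_Bond = 10·Wi·(1/√P₈₀ − 1/√F₈₀)
W = 10·13.4·(1/√417 − 1/√12338) = 10·13.4·(0.039967) = 5.3556 kWh/t
Mill draw = 5.3556 × 2175.8 = 11652.8 kW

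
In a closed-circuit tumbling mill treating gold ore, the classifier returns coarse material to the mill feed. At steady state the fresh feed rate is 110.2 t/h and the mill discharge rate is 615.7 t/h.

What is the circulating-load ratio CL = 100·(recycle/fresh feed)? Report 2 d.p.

Steady state: M = F + R.
R = M − F = 615.7 − 110.2 = 505.5 t/h
CL = 100·R/F = 100·505.5/110.2 = 458.71 %

CL = 458.71 %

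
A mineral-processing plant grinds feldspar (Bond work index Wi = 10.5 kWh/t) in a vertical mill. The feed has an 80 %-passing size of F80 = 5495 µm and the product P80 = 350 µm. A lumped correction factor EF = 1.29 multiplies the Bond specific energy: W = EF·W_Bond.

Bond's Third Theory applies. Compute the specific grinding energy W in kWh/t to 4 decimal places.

Bond:  W = 10 Wi (1/√P − 1/√F)
1/√350 = 0.053452;  1/√5495 = 0.013490
W = 10·10.5·(0.053452 − 0.013490) = 4.1960 kWh/t
Apply correction: 4.1960 × 1.29 = 5.4129 kWh/t

W = 5.4129 kWh/t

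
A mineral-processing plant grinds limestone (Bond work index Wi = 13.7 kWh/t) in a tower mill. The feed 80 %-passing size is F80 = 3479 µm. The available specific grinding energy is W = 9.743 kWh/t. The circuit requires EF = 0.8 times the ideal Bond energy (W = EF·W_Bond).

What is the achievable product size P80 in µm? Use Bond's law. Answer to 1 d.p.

W = 10 Wi / √P80 − 10 Wi / √F80
W_Bond = W / EF = 9.743 / 0.8 = 12.1787 kWh/t
⇒ 1/√P80 = W_Bond/(10·Wi) + 1/√F80
  = 12.1787/(10·13.7) + 1/√3479 = 0.088896 + 0.016954 = 0.105850
P80 = (1/0.105850)² = 9.4473² = 89.25 µm

P80 = 89.3 µm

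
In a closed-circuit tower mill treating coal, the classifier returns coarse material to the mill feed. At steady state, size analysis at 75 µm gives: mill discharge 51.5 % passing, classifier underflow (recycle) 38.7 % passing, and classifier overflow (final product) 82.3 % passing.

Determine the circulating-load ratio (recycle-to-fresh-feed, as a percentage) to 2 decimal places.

Balance %-passing 75 µm (r = R/F):
(1+r)·d = r·u + o ⇒ r = (o−d)/(d−u)
r = (82.3 − 51.5)/(51.5 − 38.7) = 30.8/12.8 = 2.4063
CL = 100·r = 240.63 %

CL = 240.63 %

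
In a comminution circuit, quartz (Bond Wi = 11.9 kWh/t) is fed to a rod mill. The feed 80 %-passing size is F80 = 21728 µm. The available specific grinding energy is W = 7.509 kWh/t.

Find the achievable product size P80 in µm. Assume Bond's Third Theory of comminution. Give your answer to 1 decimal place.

P80 = 204.8 µm

W = 10·Wi·(P80^(-½) − F80^(-½))
P80^(−½) = W/(10 Wi) + F80^(−½)
  = 7.5090/(10·11.9) + 1/√21728 = 0.063101 + 0.006784 = 0.069885
P80 = (1/0.069885)² = 14.3092² = 204.75 µm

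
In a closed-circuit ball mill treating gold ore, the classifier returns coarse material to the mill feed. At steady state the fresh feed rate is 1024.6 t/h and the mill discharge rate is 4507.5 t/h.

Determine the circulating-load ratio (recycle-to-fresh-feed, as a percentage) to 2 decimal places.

CL = 339.93 %

M = F + R at steady state, so:
R = M − F = 4507.5 − 1024.6 = 3482.9 t/h
CL = 100·R/F = 100·3482.9/1024.6 = 339.93 %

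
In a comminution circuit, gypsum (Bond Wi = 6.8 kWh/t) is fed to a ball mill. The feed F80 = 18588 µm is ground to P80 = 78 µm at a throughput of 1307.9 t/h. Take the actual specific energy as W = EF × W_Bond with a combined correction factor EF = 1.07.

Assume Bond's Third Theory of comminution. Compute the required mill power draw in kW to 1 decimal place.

P = 10077.1 kW

Bond:  W = 10 Wi (1/√P − 1/√F)
W = 10·6.8·(1/√78 − 1/√18588) = 10·6.8·(0.105893) = 7.2007 kWh/t
With EF = 1.07: W = 7.2007·1.07 = 7.7048 kWh/t
P = W·T = 7.7048·1307.9 = 10077.1 kW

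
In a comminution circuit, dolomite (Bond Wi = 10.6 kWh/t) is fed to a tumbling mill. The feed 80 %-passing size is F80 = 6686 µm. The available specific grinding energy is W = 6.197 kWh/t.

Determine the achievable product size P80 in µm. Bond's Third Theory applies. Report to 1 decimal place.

Bond: W = 10·Wi·(1/√P80 − 1/√F80)
⇒ 1/√P80 = W/(10·Wi) + 1/√F80
  = 6.1970/(10·10.6) + 1/√6686 = 0.058462 + 0.012230 = 0.070692
P80 = (1/0.070692)² = 14.1459² = 200.11 µm

P80 = 200.1 µm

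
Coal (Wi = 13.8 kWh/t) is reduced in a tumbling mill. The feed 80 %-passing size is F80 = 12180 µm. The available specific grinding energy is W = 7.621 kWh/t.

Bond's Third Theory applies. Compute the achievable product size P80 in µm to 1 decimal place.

P80 = 242.0 µm

W = 10·Wi·[P80^(−½) − F80^(−½)]
1/√P80 = 1/√F80 + W/(10·Wi)
  = 7.6210/(10·13.8) + 1/√12180 = 0.055225 + 0.009061 = 0.064286
P80 = (1/0.064286)² = 15.5556² = 241.98 µm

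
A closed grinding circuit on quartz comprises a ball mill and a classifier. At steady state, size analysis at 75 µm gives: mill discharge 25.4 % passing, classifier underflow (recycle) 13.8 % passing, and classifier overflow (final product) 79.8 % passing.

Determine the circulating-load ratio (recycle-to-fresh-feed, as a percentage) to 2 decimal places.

Balance %-passing 75 µm (r = R/F):
d + r·d = r·u + o → r(d−u) = o−d
r = (79.8 − 25.4)/(25.4 − 13.8) = 54.4/11.6 = 4.6897
CL = 100·r = 468.97 %

CL = 468.97 %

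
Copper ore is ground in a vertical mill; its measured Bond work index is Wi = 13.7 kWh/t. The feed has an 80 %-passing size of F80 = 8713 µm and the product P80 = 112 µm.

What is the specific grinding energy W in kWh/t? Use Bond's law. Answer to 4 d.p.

W = 11.4776 kWh/t

W = 10·Wi·(P80^(-½) − F80^(-½))
1/√112 = 0.094491;  1/√8713 = 0.010713
W = 10·13.7·(0.094491 − 0.010713) = 11.4776 kWh/t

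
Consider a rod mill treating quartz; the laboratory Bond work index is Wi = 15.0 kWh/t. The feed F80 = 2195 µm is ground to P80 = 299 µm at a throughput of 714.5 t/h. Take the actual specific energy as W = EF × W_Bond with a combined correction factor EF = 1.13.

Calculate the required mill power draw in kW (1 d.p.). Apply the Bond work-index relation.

P = 4418.9 kW

Bond:  W = 10 Wi (1/√P − 1/√F)
W = 10·15.0·(1/√299 − 1/√2195) = 10·15.0·(0.036487) = 5.4731 kWh/t
W_actual = 1.13 × 5.4731 = 6.1846 kWh/t
P = W·T = 6.1846·714.5 = 4418.9 kW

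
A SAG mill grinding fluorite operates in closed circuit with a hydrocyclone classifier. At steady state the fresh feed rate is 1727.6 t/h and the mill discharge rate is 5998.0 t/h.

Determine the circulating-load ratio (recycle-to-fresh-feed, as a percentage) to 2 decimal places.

Steady state: M = F + R.
R = M − F = 5998.0 − 1727.6 = 4270.4 t/h
CL = 100·R/F = 100·4270.4/1727.6 = 247.19 %

CL = 247.19 %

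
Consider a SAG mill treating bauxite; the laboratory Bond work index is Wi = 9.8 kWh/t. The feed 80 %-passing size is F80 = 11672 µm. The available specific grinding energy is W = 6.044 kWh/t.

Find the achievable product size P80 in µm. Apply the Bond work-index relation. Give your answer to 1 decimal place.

Bond: W = 10·Wi·(1/√P80 − 1/√F80)
⇒ 1/√P80 = W/(10 Wi) + 1/√F80
  = 6.0440/(10·9.8) + 1/√11672 = 0.061673 + 0.009256 = 0.070930
P80 = (1/0.070930)² = 14.0985² = 198.77 µm

P80 = 198.8 µm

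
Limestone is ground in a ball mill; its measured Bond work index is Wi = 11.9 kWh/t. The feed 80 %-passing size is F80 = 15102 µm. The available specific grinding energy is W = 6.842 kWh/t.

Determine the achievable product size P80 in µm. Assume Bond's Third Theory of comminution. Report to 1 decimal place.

P80 = 232.1 µm

W = 10·Wi·[P80^(−½) − F80^(−½)]
⇒ 1/√P80 = W/(10·Wi) + 1/√F80
  = 6.8420/(10·11.9) + 1/√15102 = 0.057496 + 0.008137 = 0.065633
P80 = (1/0.065633)² = 15.2362² = 232.14 µm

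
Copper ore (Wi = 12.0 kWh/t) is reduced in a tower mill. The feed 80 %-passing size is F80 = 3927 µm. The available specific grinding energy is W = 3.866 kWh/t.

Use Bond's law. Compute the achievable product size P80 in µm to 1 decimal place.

P80 = 430.9 µm

W_Bond = 10·Wi·(1/√P₈₀ − 1/√F₈₀)
P80^-0.5 = F80^-0.5 + W/(10 Wi)
  = 3.8660/(10·12.0) + 1/√3927 = 0.032217 + 0.015958 = 0.048174
P80 = (1/0.048174)² = 20.7579² = 430.89 µm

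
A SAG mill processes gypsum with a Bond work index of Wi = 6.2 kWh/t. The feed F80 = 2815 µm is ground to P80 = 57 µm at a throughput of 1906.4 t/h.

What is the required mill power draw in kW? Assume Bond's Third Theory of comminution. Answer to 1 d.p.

P = 13427.8 kW

W_Bond = 10·Wi·(1/√P₈₀ − 1/√F₈₀)
W = 10·6.2·(1/√57 − 1/√2815) = 10·6.2·(0.113605) = 7.0435 kWh/t
P = W·T = 7.0435·1906.4 = 13427.8 kW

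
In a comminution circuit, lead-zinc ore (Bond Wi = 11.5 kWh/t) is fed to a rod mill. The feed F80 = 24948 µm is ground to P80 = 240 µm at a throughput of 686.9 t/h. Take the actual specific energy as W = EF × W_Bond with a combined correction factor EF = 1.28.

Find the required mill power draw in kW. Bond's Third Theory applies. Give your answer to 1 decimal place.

P = 5886.6 kW

W = 10·Wi·(P80^(-½) − F80^(-½))
W = 10·11.5·(1/√240 − 1/√24948) = 10·11.5·(0.058219) = 6.6951 kWh/t
With EF = 1.28: W = 6.6951·1.28 = 8.5698 kWh/t
Mill draw = 8.5698 × 686.9 = 5886.6 kW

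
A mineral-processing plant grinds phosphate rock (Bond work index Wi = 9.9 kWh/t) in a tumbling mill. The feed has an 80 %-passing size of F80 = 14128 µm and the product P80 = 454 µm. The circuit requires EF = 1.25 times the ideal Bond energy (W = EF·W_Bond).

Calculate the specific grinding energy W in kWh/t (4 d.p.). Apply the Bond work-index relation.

W = 10 Wi (P80^-0.5 − F80^-0.5)
1/√454 = 0.046932;  1/√14128 = 0.008413
W = 10·9.9·(0.046932 − 0.008413) = 3.8134 kWh/t
Corrected W = EF·W_Bond = 1.25·3.8134 = 4.7667 kWh/t

W = 4.7667 kWh/t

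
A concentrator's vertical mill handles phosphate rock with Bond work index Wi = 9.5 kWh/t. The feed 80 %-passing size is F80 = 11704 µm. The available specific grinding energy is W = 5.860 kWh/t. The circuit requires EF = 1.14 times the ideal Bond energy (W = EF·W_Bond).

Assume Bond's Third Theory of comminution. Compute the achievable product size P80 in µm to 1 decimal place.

P80 = 249.2 µm

W = 10 Wi (P80^-0.5 − F80^-0.5)
W_Bond = W / EF = 5.860 / 1.14 = 5.1404 kWh/t
P80^(−½) = W_Bond/(10 Wi) + F80^(−½)
  = 5.1404/(10·9.5) + 1/√11704 = 0.054109 + 0.009243 = 0.063352
P80 = (1/0.063352)² = 15.7847² = 249.16 µm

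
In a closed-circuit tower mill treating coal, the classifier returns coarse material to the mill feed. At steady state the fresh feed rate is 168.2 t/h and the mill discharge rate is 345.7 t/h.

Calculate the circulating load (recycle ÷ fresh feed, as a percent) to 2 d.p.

Steady state: M = F + R.
R = M − F = 345.7 − 168.2 = 177.5 t/h
CL = 100·R/F = 100·177.5/168.2 = 105.53 %

CL = 105.53 %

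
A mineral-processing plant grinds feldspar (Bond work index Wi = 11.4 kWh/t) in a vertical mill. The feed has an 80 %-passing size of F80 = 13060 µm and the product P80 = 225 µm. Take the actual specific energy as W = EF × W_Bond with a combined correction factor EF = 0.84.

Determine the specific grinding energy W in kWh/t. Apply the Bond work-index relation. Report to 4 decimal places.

W = 5.5461 kWh/t

W = 10 Wi / √P80 − 10 Wi / √F80
1/√225 = 0.066667;  1/√13060 = 0.008750
W = 10·11.4·(0.066667 − 0.008750) = 6.6025 kWh/t
Corrected W = EF·W_Bond = 0.84·6.6025 = 5.5461 kWh/t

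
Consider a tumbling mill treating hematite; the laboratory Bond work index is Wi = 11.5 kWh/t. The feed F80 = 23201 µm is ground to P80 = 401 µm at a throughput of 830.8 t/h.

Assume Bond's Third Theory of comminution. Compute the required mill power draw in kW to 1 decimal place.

P = 4143.9 kW

W = 10 Wi (1/√P80 − 1/√F80)  [Bond]
W = 10·11.5·(1/√401 − 1/√23201) = 10·11.5·(0.043372) = 4.9878 kWh/t
Mill draw = 4.9878 × 830.8 = 4143.9 kW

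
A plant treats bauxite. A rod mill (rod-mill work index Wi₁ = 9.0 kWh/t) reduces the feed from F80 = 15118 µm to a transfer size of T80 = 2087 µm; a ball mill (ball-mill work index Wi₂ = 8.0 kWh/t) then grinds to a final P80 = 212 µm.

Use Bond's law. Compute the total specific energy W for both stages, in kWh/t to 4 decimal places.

W = 4.9813 kWh/t

W = 10 Wi / √P80 − 10 Wi / √F80
Stage 1 (15118→2087 µm, Wi₁=9.0): W₁ = 10·9.0·(0.021890 − 0.008133) = 1.2381 kWh/t
Stage 2 (2087→212 µm, Wi₂=8.0): W₂ = 10·8.0·(0.068680 − 0.021890) = 3.7433 kWh/t
W = W₁ + W₂ = 1.2381 + 3.7433 = 4.9813 kWh/t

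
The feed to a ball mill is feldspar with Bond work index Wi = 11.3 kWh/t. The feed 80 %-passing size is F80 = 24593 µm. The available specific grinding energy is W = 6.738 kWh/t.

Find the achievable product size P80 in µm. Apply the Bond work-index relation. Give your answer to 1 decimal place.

P80 = 229.5 µm

Bond:  W = 10 Wi (1/√P − 1/√F)
P80^-0.5 = F80^-0.5 + W/(10 Wi)
  = 6.7380/(10·11.3) + 1/√24593 = 0.059628 + 0.006377 = 0.066005
P80 = (1/0.066005)² = 15.1504² = 229.53 µm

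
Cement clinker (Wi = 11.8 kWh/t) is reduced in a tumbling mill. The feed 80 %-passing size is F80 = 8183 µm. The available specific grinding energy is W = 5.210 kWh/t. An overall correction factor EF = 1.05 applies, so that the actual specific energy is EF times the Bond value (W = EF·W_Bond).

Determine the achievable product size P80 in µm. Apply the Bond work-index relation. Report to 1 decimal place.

Bond:  W = 10 Wi (1/√P − 1/√F)
W_Bond = W / EF = 5.210 / 1.05 = 4.9619 kWh/t
1/√P80 = 1/√F80 + W_Bond/(10·Wi)
  = 4.9619/(10·11.8) + 1/√8183 = 0.042050 + 0.011055 = 0.053105
P80 = (1/0.053105)² = 18.8307² = 354.60 µm

P80 = 354.6 µm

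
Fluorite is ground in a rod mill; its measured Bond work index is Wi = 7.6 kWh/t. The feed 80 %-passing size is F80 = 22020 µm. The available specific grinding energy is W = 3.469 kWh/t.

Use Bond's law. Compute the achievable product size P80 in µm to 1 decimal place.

W = 10·Wi·(P80^(-½) − F80^(-½))
P80^(−½) = W/(10 Wi) + F80^(−½)
  = 3.4690/(10·7.6) + 1/√22020 = 0.045645 + 0.006739 = 0.052384
P80 = (1/0.052384)² = 19.0899² = 364.42 µm

P80 = 364.4 µm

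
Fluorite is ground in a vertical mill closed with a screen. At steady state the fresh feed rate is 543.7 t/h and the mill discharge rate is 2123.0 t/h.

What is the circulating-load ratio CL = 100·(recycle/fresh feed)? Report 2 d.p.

M = F + R at steady state, so:
R = M − F = 2123.0 − 543.7 = 1579.3 t/h
CL = 100·R/F = 100·1579.3/543.7 = 290.47 %

CL = 290.47 %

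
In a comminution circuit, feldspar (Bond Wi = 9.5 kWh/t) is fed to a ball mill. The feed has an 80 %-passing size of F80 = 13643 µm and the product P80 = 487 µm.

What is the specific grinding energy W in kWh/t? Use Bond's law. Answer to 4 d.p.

W = 3.4915 kWh/t

W_Bond = 10·Wi·(1/√P₈₀ − 1/√F₈₀)
1/√487 = 0.045314;  1/√13643 = 0.008561
W = 10·9.5·(0.045314 − 0.008561) = 3.4915 kWh/t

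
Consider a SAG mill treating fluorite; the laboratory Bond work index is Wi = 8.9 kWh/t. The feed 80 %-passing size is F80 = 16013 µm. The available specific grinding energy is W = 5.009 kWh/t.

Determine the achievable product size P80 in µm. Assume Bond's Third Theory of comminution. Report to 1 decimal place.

W = 10 Wi / √P80 − 10 Wi / √F80
P80^-0.5 = F80^-0.5 + W/(10 Wi)
  = 5.0090/(10·8.9) + 1/√16013 = 0.056281 + 0.007902 = 0.064183
P80 = (1/0.064183)² = 15.5804² = 242.75 µm

P80 = 242.7 µm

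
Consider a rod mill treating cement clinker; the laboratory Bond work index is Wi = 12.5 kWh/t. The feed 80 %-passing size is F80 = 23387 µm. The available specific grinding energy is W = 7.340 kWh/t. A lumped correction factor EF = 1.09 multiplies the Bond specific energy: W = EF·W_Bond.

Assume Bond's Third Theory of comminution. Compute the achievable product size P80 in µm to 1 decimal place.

P80 = 274.0 µm

W = 10·Wi·(P80^(-½) − F80^(-½))
W_Bond = W / EF = 7.340 / 1.09 = 6.7339 kWh/t
⇒ 1/√P80 = W_Bond/(10·Wi) + 1/√F80
  = 6.7339/(10·12.5) + 1/√23387 = 0.053872 + 0.006539 = 0.060411
P80 = (1/0.060411)² = 16.5534² = 274.01 µm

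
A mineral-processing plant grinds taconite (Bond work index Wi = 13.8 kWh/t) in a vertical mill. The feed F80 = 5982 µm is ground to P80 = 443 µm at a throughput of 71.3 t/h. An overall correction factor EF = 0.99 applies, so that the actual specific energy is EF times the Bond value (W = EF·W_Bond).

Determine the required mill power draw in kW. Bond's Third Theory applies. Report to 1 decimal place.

W = 10·Wi·[P80^(−½) − F80^(−½)]
W = 10·13.8·(1/√443 − 1/√5982) = 10·13.8·(0.034582) = 4.7723 kWh/t
Corrected W = EF·W_Bond = 0.99·4.7723 = 4.7246 kWh/t
Power = W × throughput = 4.7246 kWh/t × 71.3 t/h = 336.9 kW

P = 336.9 kW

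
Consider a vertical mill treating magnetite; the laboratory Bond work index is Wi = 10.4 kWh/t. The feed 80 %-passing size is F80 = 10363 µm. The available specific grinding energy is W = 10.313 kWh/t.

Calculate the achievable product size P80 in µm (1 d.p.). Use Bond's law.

P80 = 84.2 µm

W = 10 Wi (P80^-0.5 − F80^-0.5)
⇒ 1/√P80 = W/(10·Wi) + 1/√F80
  = 10.3130/(10·10.4) + 1/√10363 = 0.099163 + 0.009823 = 0.108987
P80 = (1/0.108987)² = 9.1754² = 84.19 µm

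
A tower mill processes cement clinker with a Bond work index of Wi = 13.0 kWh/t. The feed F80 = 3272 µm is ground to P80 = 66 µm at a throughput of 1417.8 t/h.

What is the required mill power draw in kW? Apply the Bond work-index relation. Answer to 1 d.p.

P = 19465.3 kW

Bond:  W = 10 Wi (1/√P − 1/√F)
W = 10·13.0·(1/√66 − 1/√3272) = 10·13.0·(0.105609) = 13.7292 kWh/t
P = W·T = 13.7292·1417.8 = 19465.3 kW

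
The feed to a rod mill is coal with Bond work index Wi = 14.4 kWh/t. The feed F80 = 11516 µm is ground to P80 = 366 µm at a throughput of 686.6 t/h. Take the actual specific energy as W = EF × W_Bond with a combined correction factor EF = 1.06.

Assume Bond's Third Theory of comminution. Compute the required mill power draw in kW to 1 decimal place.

W_Bond = 10·Wi·(1/√P₈₀ − 1/√F₈₀)
W = 10·14.4·(1/√366 − 1/√11516) = 10·14.4·(0.042952) = 6.1851 kWh/t
With EF = 1.06: W = 6.1851·1.06 = 6.5562 kWh/t
P = W·T = 6.5562·686.6 = 4501.5 kW

P = 4501.5 kW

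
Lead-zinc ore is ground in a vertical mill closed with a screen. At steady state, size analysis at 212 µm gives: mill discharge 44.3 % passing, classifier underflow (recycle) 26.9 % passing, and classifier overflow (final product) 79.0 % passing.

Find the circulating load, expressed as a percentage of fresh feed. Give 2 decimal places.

Let r = R/F. Size balance at 212 µm:
(1+r)·d = r·u + o ⇒ r = (o−d)/(d−u)
r = (79.0 − 44.3)/(44.3 − 26.9) = 34.7/17.4 = 1.9943
CL = 100·r = 199.43 %

CL = 199.43 %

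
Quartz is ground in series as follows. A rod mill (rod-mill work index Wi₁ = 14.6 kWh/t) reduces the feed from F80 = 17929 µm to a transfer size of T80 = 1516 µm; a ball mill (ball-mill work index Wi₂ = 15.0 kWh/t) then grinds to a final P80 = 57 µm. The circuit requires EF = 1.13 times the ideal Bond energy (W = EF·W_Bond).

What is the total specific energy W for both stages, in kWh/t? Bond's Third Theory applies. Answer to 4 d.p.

Bond: W = 10·Wi·(1/√P80 − 1/√F80)
Stage 1 (17929→1516 µm, Wi₁=14.6): W₁ = 10·14.6·(0.025683 − 0.007468) = 2.6594 kWh/t
Stage 2 (1516→57 µm, Wi₂=15.0): W₂ = 10·15.0·(0.132453 − 0.025683) = 16.0155 kWh/t
W = W₁ + W₂ = 2.6594 + 16.0155 = 18.6749 kWh/t
Apply correction: 18.6749 × 1.13 = 21.1026 kWh/t

W = 21.1026 kWh/t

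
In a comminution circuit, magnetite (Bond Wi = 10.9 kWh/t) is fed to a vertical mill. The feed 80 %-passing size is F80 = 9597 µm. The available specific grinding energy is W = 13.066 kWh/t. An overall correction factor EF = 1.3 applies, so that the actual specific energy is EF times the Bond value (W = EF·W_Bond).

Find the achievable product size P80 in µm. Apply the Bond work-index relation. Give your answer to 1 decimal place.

P80 = 95.3 µm

Bond:  W = 10 Wi (1/√P − 1/√F)
W_Bond = W / EF = 13.066 / 1.3 = 10.0508 kWh/t
⇒ 1/√P80 = W_Bond/(10 Wi) + 1/√F80
  = 10.0508/(10·10.9) + 1/√9597 = 0.092209 + 0.010208 = 0.102417
P80 = (1/0.102417)² = 9.7640² = 95.34 µm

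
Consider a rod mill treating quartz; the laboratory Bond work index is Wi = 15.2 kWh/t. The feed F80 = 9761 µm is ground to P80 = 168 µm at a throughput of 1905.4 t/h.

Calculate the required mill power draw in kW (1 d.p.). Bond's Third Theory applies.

P = 19413.3 kW

W = 10 Wi (P80^-0.5 − F80^-0.5)
W = 10·15.2·(1/√168 − 1/√9761) = 10·15.2·(0.067030) = 10.1886 kWh/t
P = W·T = 10.1886·1905.4 = 19413.3 kW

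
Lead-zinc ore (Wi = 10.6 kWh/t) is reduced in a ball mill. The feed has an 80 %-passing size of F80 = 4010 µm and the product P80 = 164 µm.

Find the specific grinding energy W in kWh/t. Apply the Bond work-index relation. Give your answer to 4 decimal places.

W = 6.6033 kWh/t

Bond:  W = 10 Wi (1/√P − 1/√F)
1/√164 = 0.078087;  1/√4010 = 0.015792
W = 10·10.6·(0.078087 − 0.015792) = 6.6033 kWh/t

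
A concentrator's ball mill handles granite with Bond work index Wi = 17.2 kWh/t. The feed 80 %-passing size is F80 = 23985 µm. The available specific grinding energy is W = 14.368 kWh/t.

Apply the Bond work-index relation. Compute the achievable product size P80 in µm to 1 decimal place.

P80 = 123.5 µm

W = 10 Wi / √P80 − 10 Wi / √F80
⇒ 1/√P80 = W/(10 Wi) + 1/√F80
  = 14.3680/(10·17.2) + 1/√23985 = 0.083535 + 0.006457 = 0.089992
P80 = (1/0.089992)² = 11.1121² = 123.48 µm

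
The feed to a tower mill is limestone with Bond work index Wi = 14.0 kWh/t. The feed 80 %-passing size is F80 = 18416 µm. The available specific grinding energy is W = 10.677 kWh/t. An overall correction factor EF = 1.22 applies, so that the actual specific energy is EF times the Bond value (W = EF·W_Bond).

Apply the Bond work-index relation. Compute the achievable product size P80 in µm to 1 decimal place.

W = 10 Wi / √P80 − 10 Wi / √F80
W_Bond = W / EF = 10.677 / 1.22 = 8.7516 kWh/t
1/√P80 = 1/√F80 + W_Bond/(10·Wi)
  = 8.7516/(10·14.0) + 1/√18416 = 0.062512 + 0.007369 = 0.069881
P80 = (1/0.069881)² = 14.3101² = 204.78 µm

P80 = 204.8 µm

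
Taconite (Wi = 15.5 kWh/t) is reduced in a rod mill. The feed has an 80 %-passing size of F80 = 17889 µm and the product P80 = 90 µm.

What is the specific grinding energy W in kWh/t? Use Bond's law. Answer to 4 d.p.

W = 15.1796 kWh/t

W_Bond = 10·Wi·(1/√P₈₀ − 1/√F₈₀)
1/√90 = 0.105409;  1/√17889 = 0.007477
W = 10·15.5·(0.105409 − 0.007477) = 15.1796 kWh/t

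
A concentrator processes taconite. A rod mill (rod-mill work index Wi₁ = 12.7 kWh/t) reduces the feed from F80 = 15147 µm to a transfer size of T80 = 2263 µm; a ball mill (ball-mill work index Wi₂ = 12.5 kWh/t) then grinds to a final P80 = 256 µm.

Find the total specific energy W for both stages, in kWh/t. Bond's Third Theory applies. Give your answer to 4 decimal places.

Bond: W = 10·Wi·(1/√P80 − 1/√F80)
Stage 1 (15147→2263 µm, Wi₁=12.7): W₁ = 10·12.7·(0.021021 − 0.008125) = 1.6378 kWh/t
Stage 2 (2263→256 µm, Wi₂=12.5): W₂ = 10·12.5·(0.062500 − 0.021021) = 5.1848 kWh/t
W = W₁ + W₂ = 1.6378 + 5.1848 = 6.8226 kWh/t

W = 6.8226 kWh/t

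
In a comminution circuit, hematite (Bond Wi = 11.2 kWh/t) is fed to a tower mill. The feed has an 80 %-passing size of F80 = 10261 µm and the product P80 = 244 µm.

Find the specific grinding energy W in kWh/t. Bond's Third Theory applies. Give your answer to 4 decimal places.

W = 10·Wi·(P80^(-½) − F80^(-½))
1/√244 = 0.064018;  1/√10261 = 0.009872
W = 10·11.2·(0.064018 − 0.009872) = 6.0644 kWh/t

W = 6.0644 kWh/t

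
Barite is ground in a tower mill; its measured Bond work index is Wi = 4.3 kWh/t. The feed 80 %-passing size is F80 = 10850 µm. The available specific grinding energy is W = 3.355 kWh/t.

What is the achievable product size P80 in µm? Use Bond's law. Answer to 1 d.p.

W = 10 Wi (P80^-0.5 − F80^-0.5)
P80^-0.5 = F80^-0.5 + W/(10 Wi)
  = 3.3550/(10·4.3) + 1/√10850 = 0.078023 + 0.009600 = 0.087624
P80 = (1/0.087624)² = 11.4125² = 130.24 µm

P80 = 130.2 µm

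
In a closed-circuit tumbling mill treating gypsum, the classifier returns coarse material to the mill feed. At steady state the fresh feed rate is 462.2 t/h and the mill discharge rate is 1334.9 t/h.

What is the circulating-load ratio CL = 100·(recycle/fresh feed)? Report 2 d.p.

CL = 188.81 %

M = F + R at steady state, so:
R = M − F = 1334.9 − 462.2 = 872.7 t/h
CL = 100·R/F = 100·872.7/462.2 = 188.81 %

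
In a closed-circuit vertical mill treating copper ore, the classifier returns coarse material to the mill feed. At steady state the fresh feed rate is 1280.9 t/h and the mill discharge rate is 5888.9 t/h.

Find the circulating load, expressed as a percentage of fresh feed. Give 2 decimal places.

CL = 359.75 %

Discharge = new feed + return, hence
R = M − F = 5888.9 − 1280.9 = 4608.0 t/h
CL = 100·R/F = 100·4608.0/1280.9 = 359.75 %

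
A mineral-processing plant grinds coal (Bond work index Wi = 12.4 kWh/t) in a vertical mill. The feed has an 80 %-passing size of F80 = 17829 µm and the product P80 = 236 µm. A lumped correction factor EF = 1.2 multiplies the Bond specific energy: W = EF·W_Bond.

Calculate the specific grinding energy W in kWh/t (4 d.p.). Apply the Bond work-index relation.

W = 10 Wi (1/√P80 − 1/√F80)  [Bond]
1/√236 = 0.065094;  1/√17829 = 0.007489
W = 10·12.4·(0.065094 − 0.007489) = 7.1430 kWh/t
Corrected W = EF·W_Bond = 1.2·7.1430 = 8.5717 kWh/t

W = 8.5717 kWh/t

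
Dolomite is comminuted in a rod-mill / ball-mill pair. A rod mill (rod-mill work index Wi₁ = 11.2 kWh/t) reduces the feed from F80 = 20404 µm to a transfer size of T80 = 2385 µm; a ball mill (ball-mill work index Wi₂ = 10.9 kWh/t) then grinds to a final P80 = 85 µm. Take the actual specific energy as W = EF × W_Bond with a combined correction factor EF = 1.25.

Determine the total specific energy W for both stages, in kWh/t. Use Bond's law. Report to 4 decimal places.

W = 10·Wi·[P80^(−½) − F80^(−½)]
Stage 1 (20404→2385 µm, Wi₁=11.2): W₁ = 10·11.2·(0.020477 − 0.007001) = 1.5093 kWh/t
Stage 2 (2385→85 µm, Wi₂=10.9): W₂ = 10·10.9·(0.108465 − 0.020477) = 9.5908 kWh/t
W = W₁ + W₂ = 1.5093 + 9.5908 = 11.1001 kWh/t
Apply correction: 11.1001 × 1.25 = 13.8751 kWh/t

W = 13.8751 kWh/t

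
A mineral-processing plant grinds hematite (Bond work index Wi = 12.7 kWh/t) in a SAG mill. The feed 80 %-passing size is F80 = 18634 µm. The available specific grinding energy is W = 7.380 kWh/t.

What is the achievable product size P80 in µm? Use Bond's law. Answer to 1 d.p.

Bond:  W = 10 Wi (1/√P − 1/√F)
⇒ 1/√P80 = W/(10·Wi) + 1/√F80
  = 7.3800/(10·12.7) + 1/√18634 = 0.058110 + 0.007326 = 0.065436
P80 = (1/0.065436)² = 15.2821² = 233.54 µm

P80 = 233.5 µm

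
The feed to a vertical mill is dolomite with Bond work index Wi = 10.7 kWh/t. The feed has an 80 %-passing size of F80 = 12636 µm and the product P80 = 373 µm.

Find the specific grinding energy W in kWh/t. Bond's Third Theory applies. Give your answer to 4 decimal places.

W = 4.5884 kWh/t

Bond:  W = 10 Wi (1/√P − 1/√F)
1/√373 = 0.051778;  1/√12636 = 0.008896
W = 10·10.7·(0.051778 − 0.008896) = 4.5884 kWh/t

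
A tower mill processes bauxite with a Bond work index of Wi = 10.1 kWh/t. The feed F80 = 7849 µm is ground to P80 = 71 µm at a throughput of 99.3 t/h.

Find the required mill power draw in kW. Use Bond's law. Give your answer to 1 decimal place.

P = 1077.1 kW

W = 10 Wi (P80^-0.5 − F80^-0.5)
W = 10·10.1·(1/√71 − 1/√7849) = 10·10.1·(0.107391) = 10.8465 kWh/t
P_mill = W·ṁ = 10.8465·99.3 = 1077.1 kW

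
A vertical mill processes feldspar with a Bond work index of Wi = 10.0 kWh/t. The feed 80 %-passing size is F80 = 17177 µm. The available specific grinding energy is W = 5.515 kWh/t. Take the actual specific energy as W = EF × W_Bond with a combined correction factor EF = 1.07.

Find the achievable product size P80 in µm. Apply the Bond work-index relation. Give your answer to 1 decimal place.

P80 = 285.6 µm

W = 10 Wi (P80^-0.5 − F80^-0.5)
W_Bond = W / EF = 5.515 / 1.07 = 5.1542 kWh/t
P80^(−½) = W_Bond/(10 Wi) + F80^(−½)
  = 5.1542/(10·10.0) + 1/√17177 = 0.051542 + 0.007630 = 0.059172
P80 = (1/0.059172)² = 16.8999² = 285.61 µm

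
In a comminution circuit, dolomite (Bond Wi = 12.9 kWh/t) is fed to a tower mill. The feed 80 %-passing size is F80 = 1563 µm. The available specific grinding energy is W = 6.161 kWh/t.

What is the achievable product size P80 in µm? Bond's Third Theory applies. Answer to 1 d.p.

P80 = 187.4 µm

W = 10 Wi / √P80 − 10 Wi / √F80
P80^-0.5 = F80^-0.5 + W/(10 Wi)
  = 6.1610/(10·12.9) + 1/√1563 = 0.047760 + 0.025294 = 0.073054
P80 = (1/0.073054)² = 13.6885² = 187.38 µm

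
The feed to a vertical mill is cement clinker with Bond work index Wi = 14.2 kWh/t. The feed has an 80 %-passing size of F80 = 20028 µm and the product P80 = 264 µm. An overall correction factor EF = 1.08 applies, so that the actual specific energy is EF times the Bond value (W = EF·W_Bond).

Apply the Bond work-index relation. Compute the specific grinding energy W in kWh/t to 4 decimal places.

W = 10 Wi / √P80 − 10 Wi / √F80
1/√264 = 0.061546;  1/√20028 = 0.007066
W = 10·14.2·(0.061546 − 0.007066) = 7.7361 kWh/t
With EF = 1.08: W = 7.7361·1.08 = 8.3550 kWh/t

W = 8.3550 kWh/t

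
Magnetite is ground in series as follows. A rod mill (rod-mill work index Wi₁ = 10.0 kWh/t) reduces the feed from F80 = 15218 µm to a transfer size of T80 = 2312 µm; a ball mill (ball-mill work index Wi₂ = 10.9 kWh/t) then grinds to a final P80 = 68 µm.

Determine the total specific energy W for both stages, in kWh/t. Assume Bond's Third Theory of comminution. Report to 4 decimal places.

W = 12.2204 kWh/t

W = 10·Wi·(P80^(-½) − F80^(-½))
Stage 1 (15218→2312 µm, Wi₁=10.0): W₁ = 10·10.0·(0.020797 − 0.008106) = 1.2691 kWh/t
Stage 2 (2312→68 µm, Wi₂=10.9): W₂ = 10·10.9·(0.121268 − 0.020797) = 10.9513 kWh/t
W = W₁ + W₂ = 1.2691 + 10.9513 = 12.2204 kWh/t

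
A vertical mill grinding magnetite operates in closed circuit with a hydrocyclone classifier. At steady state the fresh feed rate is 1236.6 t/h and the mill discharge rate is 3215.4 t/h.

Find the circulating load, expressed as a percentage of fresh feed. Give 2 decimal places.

Mill node: discharge = fresh + recycle.
R = M − F = 3215.4 − 1236.6 = 1978.8 t/h
CL = 100·R/F = 100·1978.8/1236.6 = 160.02 %

CL = 160.02 %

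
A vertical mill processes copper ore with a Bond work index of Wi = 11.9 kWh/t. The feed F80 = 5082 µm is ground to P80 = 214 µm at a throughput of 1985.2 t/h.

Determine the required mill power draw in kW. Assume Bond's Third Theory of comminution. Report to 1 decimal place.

Bond: W = 10·Wi·(1/√P80 − 1/√F80)
W = 10·11.9·(1/√214 − 1/√5082) = 10·11.9·(0.054331) = 6.4654 kWh/t
P = W·T = 6.4654·1985.2 = 12835.1 kW

P = 12835.1 kW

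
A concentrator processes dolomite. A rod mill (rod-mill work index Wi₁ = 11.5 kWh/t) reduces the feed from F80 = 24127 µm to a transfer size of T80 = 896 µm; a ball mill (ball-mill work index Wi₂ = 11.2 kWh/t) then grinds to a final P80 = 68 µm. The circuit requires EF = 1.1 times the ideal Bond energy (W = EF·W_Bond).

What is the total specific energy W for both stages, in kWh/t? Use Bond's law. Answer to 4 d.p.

W = 10 Wi / √P80 − 10 Wi / √F80
Stage 1 (24127→896 µm, Wi₁=11.5): W₁ = 10·11.5·(0.033408 − 0.006438) = 3.1015 kWh/t
Stage 2 (896→68 µm, Wi₂=11.2): W₂ = 10·11.2·(0.121268 − 0.033408) = 9.8403 kWh/t
W = W₁ + W₂ = 3.1015 + 9.8403 = 12.9419 kWh/t
Apply correction: 12.9419 × 1.1 = 14.2360 kWh/t

W = 14.2360 kWh/t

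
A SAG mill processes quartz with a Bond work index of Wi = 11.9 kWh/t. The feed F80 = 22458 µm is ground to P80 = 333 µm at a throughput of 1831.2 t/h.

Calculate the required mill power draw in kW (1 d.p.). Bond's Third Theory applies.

P = 10487.4 kW

W = 10 Wi (1/√P80 − 1/√F80)  [Bond]
W = 10·11.9·(1/√333 − 1/√22458) = 10·11.9·(0.048127) = 5.7271 kWh/t
Mill draw = 5.7271 × 1831.2 = 10487.4 kW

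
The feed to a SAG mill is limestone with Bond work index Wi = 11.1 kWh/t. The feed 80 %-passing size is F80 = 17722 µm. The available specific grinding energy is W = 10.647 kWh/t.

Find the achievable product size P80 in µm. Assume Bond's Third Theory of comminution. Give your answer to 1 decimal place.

W = 10 Wi / √P80 − 10 Wi / √F80
1/√P80 = 1/√F80 + W/(10·Wi)
  = 10.6470/(10·11.1) + 1/√17722 = 0.095919 + 0.007512 = 0.103431
P80 = (1/0.103431)² = 9.6683² = 93.48 µm

P80 = 93.5 µm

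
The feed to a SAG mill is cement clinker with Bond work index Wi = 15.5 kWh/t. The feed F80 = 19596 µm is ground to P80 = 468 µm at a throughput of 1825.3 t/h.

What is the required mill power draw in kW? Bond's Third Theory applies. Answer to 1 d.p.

W = 10 Wi (P80^-0.5 − F80^-0.5)
W = 10·15.5·(1/√468 − 1/√19596) = 10·15.5·(0.039081) = 6.0576 kWh/t
Mill draw = 6.0576 × 1825.3 = 11057.0 kW

P = 11057.0 kW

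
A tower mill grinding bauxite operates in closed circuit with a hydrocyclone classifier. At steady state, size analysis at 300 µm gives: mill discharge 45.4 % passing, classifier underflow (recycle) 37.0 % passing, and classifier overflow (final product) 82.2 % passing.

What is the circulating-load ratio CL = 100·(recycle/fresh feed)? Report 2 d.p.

CL = 438.10 %

Let r = R/F. Size balance at 300 µm:
d + r·d = r·u + o → r(d−u) = o−d
r = (82.2 − 45.4)/(45.4 − 37.0) = 36.8/8.4 = 4.3810
CL = 100·r = 438.10 %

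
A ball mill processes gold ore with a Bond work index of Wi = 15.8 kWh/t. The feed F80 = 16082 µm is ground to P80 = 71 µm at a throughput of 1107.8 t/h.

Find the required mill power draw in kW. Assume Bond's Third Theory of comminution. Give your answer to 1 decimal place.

W = 10 Wi (P80^-0.5 − F80^-0.5)
W = 10·15.8·(1/√71 − 1/√16082) = 10·15.8·(0.110793) = 17.5052 kWh/t
P = W·T = 17.5052·1107.8 = 19392.3 kW

P = 19392.3 kW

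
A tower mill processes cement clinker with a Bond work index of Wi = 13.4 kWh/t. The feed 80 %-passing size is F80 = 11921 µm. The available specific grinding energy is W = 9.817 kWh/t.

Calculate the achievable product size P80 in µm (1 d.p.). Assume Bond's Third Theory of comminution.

W = 10·Wi·(P80^(-½) − F80^(-½))
1/√P80 = 1/√F80 + W/(10·Wi)
  = 9.8170/(10·13.4) + 1/√11921 = 0.073261 + 0.009159 = 0.082420
P80 = (1/0.082420)² = 12.1330² = 147.21 µm

P80 = 147.2 µm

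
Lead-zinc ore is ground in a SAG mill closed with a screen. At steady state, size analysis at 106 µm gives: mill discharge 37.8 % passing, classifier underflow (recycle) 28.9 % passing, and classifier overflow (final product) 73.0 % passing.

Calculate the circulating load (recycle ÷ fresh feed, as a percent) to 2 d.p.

CL = 395.51 %

Mass balance on the −106 µm fraction:
(1+r)·d = r·u + o ⇒ r = (o−d)/(d−u)
r = (73.0 − 37.8)/(37.8 − 28.9) = 35.2/8.9 = 3.9551
CL = 100·r = 395.51 %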